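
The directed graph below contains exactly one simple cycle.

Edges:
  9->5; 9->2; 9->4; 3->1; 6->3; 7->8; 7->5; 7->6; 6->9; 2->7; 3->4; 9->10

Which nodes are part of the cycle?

2, 6, 7, 9

DFS with gray/black marking from 2:
2 gray
  7 gray
    6 gray
      3 gray
        1 gray
        1 black
        4 gray
        4 black
      3 black
      9 gray
        9→4: 4 black — skip
        9→2: 2 is gray → back edge
Back edge closes the cycle 2 → 7 → 6 → 9 → 2; its vertices are {2, 6, 7, 9}.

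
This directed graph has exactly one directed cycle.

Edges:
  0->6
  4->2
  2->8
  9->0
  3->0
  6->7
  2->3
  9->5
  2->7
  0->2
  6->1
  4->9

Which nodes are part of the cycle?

0, 2, 3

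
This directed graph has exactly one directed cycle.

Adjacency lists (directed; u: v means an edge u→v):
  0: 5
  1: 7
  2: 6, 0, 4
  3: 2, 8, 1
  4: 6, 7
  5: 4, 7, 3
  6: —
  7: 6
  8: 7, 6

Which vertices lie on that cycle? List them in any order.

0, 2, 3, 5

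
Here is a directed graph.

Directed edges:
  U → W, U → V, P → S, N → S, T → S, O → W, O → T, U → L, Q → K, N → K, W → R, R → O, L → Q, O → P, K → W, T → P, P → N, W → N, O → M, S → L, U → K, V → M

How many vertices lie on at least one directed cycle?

A vertex is on a directed cycle iff it belongs to a strongly connected component of size ≥ 2 (or has a self-loop).
The vertices on cycles are {K, L, N, O, P, Q, R, S, T, W} — 10 in total.

10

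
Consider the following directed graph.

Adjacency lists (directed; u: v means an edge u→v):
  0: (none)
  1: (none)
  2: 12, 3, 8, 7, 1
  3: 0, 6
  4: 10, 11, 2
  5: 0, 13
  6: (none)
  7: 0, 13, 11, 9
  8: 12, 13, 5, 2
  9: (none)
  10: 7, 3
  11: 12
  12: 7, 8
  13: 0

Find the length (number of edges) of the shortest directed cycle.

2

For each vertex v, BFS finds the shortest path from v back to v.
The shortest such closed walk is 2 → 8 → 2, length 2.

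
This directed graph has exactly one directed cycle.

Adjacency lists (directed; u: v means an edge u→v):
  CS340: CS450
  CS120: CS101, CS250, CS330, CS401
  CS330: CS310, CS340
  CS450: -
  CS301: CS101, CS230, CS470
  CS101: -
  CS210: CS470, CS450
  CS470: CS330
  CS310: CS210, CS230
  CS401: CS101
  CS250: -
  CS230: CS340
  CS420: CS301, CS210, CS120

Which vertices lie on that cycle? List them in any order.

DFS with gray/black marking from CS330:
CS330 gray
  CS310 gray
    CS210 gray
      CS470 gray
        CS470→CS330: CS330 is gray → back edge
Back edge closes the cycle CS330 → CS310 → CS210 → CS470 → CS330; its vertices are {CS210, CS310, CS330, CS470}.

CS210, CS310, CS330, CS470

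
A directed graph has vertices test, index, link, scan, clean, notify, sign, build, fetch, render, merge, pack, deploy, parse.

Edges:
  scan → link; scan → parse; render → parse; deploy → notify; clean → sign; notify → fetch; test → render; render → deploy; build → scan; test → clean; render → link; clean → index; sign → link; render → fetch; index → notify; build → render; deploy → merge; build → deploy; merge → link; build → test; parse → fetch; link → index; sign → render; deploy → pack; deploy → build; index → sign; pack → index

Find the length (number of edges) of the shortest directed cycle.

For each vertex v, BFS finds the shortest path from v back to v.
The shortest such closed walk is build → deploy → build, length 2.

2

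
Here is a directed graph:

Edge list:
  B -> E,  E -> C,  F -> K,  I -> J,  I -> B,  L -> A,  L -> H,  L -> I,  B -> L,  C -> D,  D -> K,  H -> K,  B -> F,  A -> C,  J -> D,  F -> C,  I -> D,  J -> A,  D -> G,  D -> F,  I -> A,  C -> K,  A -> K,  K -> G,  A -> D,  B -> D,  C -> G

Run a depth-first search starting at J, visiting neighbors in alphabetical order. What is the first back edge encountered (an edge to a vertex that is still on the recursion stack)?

DFS from J (visiting neighbors in alphabetical order); mark gray on enter, black on exit:
J gray
  A gray
    C gray
      D gray
        F gray
          F→C: C is gray → back edge
First back edge: F → C.

F->C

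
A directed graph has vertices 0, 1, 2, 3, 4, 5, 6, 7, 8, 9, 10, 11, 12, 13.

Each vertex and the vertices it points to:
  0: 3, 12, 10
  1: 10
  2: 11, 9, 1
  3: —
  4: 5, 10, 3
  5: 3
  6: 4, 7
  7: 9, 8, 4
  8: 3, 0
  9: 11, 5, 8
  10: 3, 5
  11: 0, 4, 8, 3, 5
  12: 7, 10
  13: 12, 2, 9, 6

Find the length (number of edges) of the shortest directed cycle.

For each vertex v, BFS finds the shortest path from v back to v.
The shortest such closed walk is 12 → 7 → 8 → 0 → 12, length 4.

4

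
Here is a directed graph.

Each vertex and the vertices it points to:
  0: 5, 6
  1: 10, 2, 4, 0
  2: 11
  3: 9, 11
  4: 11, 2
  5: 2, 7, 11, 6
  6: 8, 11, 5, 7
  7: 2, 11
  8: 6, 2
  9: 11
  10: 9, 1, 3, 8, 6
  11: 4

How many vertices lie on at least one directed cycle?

8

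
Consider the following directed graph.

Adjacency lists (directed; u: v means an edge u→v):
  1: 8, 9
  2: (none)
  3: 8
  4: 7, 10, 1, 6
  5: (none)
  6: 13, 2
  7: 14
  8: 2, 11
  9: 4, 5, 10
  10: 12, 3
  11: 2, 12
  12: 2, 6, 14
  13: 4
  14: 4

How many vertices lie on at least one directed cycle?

12

A vertex is on a directed cycle iff it belongs to a strongly connected component of size ≥ 2 (or has a self-loop).
The vertices on cycles are {1, 3, 4, 6, 7, 8, 9, 10, 11, 12, 13, 14} — 12 in total.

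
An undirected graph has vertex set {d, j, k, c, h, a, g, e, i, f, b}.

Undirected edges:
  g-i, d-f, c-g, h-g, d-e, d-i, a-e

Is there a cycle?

DFS, tracking each vertex's parent; an edge to a visited non-parent vertex closes a cycle.
Start from d:
visit d (parent –)
  visit f (parent d)
    f–d: parent, skip
  visit i (parent d)
    visit g (parent i)
      visit c (parent g)
        c–g: parent, skip
      visit h (parent g)
        h–g: parent, skip
      g–i: parent, skip
    i–d: parent, skip
  visit e (parent d)
    e–d: parent, skip
    visit a (parent e)
      a–e: parent, skip
visit j (parent –)
visit k (parent –)
visit b (parent –)
No non-parent visited neighbor found — the graph is a forest.

No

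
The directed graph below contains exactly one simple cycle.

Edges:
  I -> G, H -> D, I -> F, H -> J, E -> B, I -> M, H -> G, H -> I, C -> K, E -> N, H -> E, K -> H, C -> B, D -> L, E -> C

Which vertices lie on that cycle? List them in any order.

C, E, H, K

DFS with gray/black marking from H:
H gray
  I gray
    G gray
    G black
    M gray
    M black
    F gray
    F black
  I black
  J gray
  J black
  H→G: G black — skip
  E gray
    N gray
    N black
    B gray
    B black
    C gray
      K gray
        K→H: H is gray → back edge
Back edge closes the cycle H → E → C → K → H; its vertices are {C, E, H, K}.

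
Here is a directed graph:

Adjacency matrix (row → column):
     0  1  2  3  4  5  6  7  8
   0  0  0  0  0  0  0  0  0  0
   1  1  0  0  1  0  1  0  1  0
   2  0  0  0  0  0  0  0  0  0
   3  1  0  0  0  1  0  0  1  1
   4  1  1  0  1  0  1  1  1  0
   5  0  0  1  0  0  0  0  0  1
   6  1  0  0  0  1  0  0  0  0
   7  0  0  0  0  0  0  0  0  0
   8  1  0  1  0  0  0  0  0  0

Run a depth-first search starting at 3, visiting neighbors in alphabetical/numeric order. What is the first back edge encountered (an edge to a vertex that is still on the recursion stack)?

1->3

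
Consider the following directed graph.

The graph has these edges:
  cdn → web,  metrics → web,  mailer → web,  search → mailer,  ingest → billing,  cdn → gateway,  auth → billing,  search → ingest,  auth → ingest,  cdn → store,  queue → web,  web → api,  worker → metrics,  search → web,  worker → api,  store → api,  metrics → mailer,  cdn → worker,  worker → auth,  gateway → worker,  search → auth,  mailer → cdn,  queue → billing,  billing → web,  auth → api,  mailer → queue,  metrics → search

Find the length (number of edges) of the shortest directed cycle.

4

For each vertex v, BFS finds the shortest path from v back to v.
The shortest such closed walk is cdn → worker → metrics → mailer → cdn, length 4.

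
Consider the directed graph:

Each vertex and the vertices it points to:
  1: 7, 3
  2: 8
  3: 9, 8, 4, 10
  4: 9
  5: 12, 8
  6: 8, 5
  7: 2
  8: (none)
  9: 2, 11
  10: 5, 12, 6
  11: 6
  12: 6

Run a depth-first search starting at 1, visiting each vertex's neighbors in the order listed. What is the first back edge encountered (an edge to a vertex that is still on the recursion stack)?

12->6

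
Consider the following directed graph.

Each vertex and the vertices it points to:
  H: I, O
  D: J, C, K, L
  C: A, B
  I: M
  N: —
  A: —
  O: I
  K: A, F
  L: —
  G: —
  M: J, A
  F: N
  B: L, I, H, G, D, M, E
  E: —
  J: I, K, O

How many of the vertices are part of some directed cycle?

A vertex is on a directed cycle iff it belongs to a strongly connected component of size ≥ 2 (or has a self-loop).
The vertices on cycles are {B, C, D, I, J, M, O} — 7 in total.

7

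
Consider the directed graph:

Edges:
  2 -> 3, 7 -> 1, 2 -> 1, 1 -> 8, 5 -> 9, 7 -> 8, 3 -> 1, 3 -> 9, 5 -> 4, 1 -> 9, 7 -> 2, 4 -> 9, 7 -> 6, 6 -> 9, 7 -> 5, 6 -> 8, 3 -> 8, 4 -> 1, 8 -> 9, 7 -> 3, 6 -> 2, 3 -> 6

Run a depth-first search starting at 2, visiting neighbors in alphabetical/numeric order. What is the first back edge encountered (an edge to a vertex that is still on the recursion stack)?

6->2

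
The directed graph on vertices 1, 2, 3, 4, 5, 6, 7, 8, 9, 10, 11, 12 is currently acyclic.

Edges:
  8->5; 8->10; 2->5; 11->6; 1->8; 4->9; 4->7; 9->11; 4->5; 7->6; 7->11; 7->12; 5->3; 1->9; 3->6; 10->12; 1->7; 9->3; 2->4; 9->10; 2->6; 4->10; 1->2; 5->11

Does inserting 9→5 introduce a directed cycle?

Adding 9→5 creates a cycle iff 5 can already reach 9.
Explore from 5: no path reaches 9. The graph stays acyclic.

No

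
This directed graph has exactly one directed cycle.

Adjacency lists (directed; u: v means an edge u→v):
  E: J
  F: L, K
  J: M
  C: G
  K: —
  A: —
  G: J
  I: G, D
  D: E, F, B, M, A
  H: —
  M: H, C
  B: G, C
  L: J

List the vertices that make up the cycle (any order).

C, G, J, M

DFS with gray/black marking from M:
M gray
  H gray
  H black
  C gray
    G gray
      J gray
        J→M: M is gray → back edge
Back edge closes the cycle M → C → G → J → M; its vertices are {C, G, J, M}.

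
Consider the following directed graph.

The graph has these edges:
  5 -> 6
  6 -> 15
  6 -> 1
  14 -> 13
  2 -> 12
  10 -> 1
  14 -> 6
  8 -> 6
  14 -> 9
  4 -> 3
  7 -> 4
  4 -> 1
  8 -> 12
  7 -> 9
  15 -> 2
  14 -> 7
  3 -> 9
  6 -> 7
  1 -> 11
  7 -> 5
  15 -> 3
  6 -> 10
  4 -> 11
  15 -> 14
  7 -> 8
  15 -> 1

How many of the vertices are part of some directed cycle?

A vertex is on a directed cycle iff it belongs to a strongly connected component of size ≥ 2 (or has a self-loop).
The vertices on cycles are {5, 6, 7, 8, 14, 15} — 6 in total.

6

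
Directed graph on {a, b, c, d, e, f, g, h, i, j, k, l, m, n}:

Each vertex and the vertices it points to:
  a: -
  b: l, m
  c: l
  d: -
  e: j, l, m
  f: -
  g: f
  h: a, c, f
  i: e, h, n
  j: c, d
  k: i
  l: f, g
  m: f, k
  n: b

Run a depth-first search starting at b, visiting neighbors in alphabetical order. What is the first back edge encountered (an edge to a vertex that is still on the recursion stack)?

e->m

DFS from b (visiting neighbors in alphabetical order); mark gray on enter, black on exit:
b gray
  l gray
    f gray
    f black
    g gray
      g→f: f black — skip
    g black
  l black
  m gray
    m→f: f black — skip
    k gray
      i gray
        e gray
          j gray
            c gray
              c→l: l black — skip
            c black
            d gray
            d black
          j black
          e→l: l black — skip
          e→m: m is gray → back edge
First back edge: e → m.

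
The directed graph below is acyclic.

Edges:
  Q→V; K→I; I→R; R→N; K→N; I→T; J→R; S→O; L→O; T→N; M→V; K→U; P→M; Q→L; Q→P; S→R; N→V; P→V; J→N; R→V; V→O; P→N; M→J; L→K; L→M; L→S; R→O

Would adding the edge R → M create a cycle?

Adding R→M creates a cycle iff M can already reach R.
Path from M: M → J → R.
So M → … → R → M is a cycle.

Yes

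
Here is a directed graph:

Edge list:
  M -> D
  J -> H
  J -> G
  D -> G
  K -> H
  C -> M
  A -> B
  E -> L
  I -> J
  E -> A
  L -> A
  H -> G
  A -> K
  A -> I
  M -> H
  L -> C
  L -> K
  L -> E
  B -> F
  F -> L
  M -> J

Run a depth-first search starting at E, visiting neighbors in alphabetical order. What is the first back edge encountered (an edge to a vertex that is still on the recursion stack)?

L->A

DFS from E (visiting neighbors in alphabetical order); mark gray on enter, black on exit:
E gray
  A gray
    B gray
      F gray
        L gray
          L→A: A is gray → back edge
First back edge: L → A.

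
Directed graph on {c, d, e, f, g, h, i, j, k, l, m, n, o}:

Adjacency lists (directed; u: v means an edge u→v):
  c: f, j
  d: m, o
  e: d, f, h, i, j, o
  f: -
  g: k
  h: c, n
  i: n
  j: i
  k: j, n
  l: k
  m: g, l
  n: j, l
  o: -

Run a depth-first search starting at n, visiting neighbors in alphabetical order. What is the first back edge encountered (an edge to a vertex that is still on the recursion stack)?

i→n

DFS from n (visiting neighbors in alphabetical order); mark gray on enter, black on exit:
n gray
  j gray
    i gray
      i→n: n is gray → back edge
First back edge: i → n.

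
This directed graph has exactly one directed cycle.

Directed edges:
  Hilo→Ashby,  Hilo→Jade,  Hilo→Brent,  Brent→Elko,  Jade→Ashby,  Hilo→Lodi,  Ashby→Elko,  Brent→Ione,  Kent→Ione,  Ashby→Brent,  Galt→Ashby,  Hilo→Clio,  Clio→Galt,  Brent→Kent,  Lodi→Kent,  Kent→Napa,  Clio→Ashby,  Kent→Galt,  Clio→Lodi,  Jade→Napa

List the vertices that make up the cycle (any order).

DFS with gray/black marking from Brent:
Brent gray
  Ione gray
  Ione black
  Elko gray
  Elko black
  Kent gray
    Galt gray
      Ashby gray
        Ashby→Brent: Brent is gray → back edge
Back edge closes the cycle Brent → Kent → Galt → Ashby → Brent; its vertices are {Galt, Kent, Ashby, Brent}.

Galt, Kent, Ashby, Brent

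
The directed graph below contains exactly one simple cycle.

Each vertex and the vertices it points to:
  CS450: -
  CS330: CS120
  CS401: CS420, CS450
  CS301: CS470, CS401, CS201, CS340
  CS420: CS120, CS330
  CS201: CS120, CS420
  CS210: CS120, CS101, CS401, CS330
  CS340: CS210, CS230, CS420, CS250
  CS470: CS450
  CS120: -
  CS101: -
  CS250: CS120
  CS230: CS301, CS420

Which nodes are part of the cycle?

CS230, CS301, CS340

DFS with gray/black marking from CS301:
CS301 gray
  CS470 gray
    CS450 gray
    CS450 black
  CS470 black
  CS401 gray
    CS420 gray
      CS120 gray
      CS120 black
      CS330 gray
        CS330→CS120: CS120 black — skip
      CS330 black
    CS420 black
    CS401→CS450: CS450 black — skip
  CS401 black
  CS201 gray
    CS201→CS120: CS120 black — skip
    CS201→CS420: CS420 black — skip
  CS201 black
  CS340 gray
    CS210 gray
      CS210→CS120: CS120 black — skip
      CS101 gray
      CS101 black
      CS210→CS401: CS401 black — skip
      CS210→CS330: CS330 black — skip
    CS210 black
    CS230 gray
      CS230→CS301: CS301 is gray → back edge
Back edge closes the cycle CS301 → CS340 → CS230 → CS301; its vertices are {CS230, CS301, CS340}.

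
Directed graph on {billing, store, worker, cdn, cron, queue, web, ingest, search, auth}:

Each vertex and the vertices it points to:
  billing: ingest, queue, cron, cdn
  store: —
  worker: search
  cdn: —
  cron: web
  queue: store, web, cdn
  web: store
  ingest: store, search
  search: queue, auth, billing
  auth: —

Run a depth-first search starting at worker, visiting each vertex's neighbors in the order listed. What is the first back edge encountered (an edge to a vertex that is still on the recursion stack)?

DFS from worker (visiting each vertex's neighbors in the order listed); mark gray on enter, black on exit:
worker gray
  search gray
    queue gray
      store gray
      store black
      web gray
        web→store: store black — skip
      web black
      cdn gray
      cdn black
    queue black
    auth gray
    auth black
    billing gray
      ingest gray
        ingest→store: store black — skip
        ingest→search: search is gray → back edge
First back edge: ingest → search.

ingest->search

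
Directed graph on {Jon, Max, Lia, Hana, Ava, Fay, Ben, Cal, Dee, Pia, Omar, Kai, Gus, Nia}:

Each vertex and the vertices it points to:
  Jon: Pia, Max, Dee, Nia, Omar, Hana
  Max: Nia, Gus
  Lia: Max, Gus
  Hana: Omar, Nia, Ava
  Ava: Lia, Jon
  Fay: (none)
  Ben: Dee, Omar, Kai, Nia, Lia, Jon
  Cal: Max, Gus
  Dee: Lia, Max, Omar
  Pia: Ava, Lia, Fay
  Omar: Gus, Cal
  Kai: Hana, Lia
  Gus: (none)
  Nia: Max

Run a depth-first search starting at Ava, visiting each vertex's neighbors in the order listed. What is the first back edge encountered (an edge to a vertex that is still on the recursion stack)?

Nia→Max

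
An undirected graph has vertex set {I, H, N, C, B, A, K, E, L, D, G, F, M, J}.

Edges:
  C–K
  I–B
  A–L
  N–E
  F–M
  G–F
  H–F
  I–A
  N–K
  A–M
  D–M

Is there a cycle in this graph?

No

DFS, tracking each vertex's parent; an edge to a visited non-parent vertex closes a cycle.
Start from F:
visit F (parent –)
  visit M (parent F)
    visit A (parent M)
      A–M: parent, skip
      visit L (parent A)
        L–A: parent, skip
      visit I (parent A)
        I–A: parent, skip
        visit B (parent I)
          B–I: parent, skip
    visit D (parent M)
      D–M: parent, skip
    M–F: parent, skip
  visit G (parent F)
    G–F: parent, skip
  visit H (parent F)
    H–F: parent, skip
visit N (parent –)
  visit K (parent N)
    visit C (parent K)
      C–K: parent, skip
    K–N: parent, skip
  visit E (parent N)
    E–N: parent, skip
visit J (parent –)
No non-parent visited neighbor found — the graph is a forest.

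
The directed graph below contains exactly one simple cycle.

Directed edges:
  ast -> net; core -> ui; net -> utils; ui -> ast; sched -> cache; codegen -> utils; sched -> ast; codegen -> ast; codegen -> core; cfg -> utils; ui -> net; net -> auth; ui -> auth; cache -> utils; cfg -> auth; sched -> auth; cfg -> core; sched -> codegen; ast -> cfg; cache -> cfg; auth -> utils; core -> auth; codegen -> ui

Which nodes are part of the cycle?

ui, ast, cfg, core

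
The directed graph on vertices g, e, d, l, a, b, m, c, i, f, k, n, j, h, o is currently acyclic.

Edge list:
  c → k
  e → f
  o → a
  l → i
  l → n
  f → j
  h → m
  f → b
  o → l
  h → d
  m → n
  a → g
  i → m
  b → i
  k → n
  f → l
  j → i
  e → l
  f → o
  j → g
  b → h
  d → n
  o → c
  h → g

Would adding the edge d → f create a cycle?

Adding d→f creates a cycle iff f can already reach d.
Path from f: f → b → h → d.
So f → … → d → f is a cycle.

Yes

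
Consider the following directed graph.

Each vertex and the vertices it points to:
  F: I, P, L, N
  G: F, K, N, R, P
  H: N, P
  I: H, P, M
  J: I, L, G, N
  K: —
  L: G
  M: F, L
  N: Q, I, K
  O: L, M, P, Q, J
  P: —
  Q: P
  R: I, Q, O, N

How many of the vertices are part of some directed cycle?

10

A vertex is on a directed cycle iff it belongs to a strongly connected component of size ≥ 2 (or has a self-loop).
The vertices on cycles are {F, G, H, I, J, L, M, N, O, R} — 10 in total.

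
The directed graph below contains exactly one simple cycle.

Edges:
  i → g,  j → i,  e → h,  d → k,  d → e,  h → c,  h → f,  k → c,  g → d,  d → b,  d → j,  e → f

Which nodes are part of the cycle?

d, g, i, j

DFS with gray/black marking from d:
d gray
  e gray
    f gray
    f black
    h gray
      h→f: f black — skip
      c gray
      c black
    h black
  e black
  k gray
    k→c: c black — skip
  k black
  j gray
    i gray
      g gray
        g→d: d is gray → back edge
Back edge closes the cycle d → j → i → g → d; its vertices are {d, g, i, j}.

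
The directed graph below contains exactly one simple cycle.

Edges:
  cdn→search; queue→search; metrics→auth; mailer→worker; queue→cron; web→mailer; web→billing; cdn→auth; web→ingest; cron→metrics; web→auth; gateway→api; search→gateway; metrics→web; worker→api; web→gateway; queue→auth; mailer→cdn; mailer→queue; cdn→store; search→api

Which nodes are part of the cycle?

web, cron, queue, mailer, metrics

DFS with gray/black marking from web:
web gray
  mailer gray
    queue gray
      auth gray
      auth black
      search gray
        gateway gray
          api gray
          api black
        gateway black
        search→api: api black — skip
      search black
      cron gray
        metrics gray
          metrics→auth: auth black — skip
          metrics→web: web is gray → back edge
Back edge closes the cycle web → mailer → queue → cron → metrics → web; its vertices are {web, cron, queue, mailer, metrics}.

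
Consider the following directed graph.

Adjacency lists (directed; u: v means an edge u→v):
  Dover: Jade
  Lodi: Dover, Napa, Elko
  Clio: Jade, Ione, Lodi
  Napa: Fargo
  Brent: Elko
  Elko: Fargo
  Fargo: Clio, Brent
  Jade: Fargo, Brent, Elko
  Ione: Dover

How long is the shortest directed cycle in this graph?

3

For each vertex v, BFS finds the shortest path from v back to v.
The shortest such closed walk is Clio → Jade → Fargo → Clio, length 3.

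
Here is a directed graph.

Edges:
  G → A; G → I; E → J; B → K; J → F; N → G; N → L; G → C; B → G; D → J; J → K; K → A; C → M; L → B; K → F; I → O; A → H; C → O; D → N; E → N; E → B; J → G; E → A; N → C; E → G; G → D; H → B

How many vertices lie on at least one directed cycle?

A vertex is on a directed cycle iff it belongs to a strongly connected component of size ≥ 2 (or has a self-loop).
The vertices on cycles are {A, B, D, G, H, J, K, L, N} — 9 in total.

9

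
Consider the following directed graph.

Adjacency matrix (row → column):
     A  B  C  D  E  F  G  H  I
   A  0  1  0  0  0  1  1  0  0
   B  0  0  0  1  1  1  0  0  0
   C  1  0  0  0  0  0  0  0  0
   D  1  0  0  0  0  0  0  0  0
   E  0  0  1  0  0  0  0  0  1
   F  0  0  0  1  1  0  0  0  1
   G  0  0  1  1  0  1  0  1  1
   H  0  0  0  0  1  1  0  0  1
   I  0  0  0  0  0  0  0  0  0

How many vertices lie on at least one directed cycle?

8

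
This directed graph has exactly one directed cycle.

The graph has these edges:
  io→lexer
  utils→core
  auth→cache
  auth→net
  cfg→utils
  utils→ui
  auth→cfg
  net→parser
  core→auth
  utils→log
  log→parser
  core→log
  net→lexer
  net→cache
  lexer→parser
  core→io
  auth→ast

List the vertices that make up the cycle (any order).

DFS with gray/black marking from core:
core gray
  log gray
    parser gray
    parser black
  log black
  auth gray
    cache gray
    cache black
    ast gray
    ast black
    cfg gray
      utils gray
        ui gray
        ui black
        utils→core: core is gray → back edge
Back edge closes the cycle core → auth → cfg → utils → core; its vertices are {cfg, auth, core, utils}.

cfg, auth, core, utils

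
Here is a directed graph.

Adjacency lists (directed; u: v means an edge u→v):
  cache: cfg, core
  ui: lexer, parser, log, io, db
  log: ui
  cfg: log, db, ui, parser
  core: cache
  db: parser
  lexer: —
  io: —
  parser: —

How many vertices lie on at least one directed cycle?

A vertex is on a directed cycle iff it belongs to a strongly connected component of size ≥ 2 (or has a self-loop).
The vertices on cycles are {ui, log, core, cache} — 4 in total.

4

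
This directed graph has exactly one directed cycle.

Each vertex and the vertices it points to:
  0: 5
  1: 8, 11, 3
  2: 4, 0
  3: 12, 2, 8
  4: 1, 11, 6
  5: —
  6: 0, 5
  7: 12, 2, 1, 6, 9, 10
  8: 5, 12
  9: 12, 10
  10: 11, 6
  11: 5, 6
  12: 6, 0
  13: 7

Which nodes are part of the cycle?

DFS with gray/black marking from 1:
1 gray
  8 gray
    5 gray
    5 black
    12 gray
      6 gray
        0 gray
          0→5: 5 black — skip
        0 black
        6→5: 5 black — skip
      6 black
      12→0: 0 black — skip
    12 black
  8 black
  11 gray
    11→5: 5 black — skip
    11→6: 6 black — skip
  11 black
  3 gray
    3→12: 12 black — skip
    2 gray
      4 gray
        4→1: 1 is gray → back edge
Back edge closes the cycle 1 → 3 → 2 → 4 → 1; its vertices are {1, 2, 3, 4}.

1, 2, 3, 4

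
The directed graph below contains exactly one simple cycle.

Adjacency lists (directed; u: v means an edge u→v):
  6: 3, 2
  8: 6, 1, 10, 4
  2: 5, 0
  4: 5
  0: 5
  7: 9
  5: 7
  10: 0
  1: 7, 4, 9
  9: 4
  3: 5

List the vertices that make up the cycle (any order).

4, 5, 7, 9

DFS with gray/black marking from 7:
7 gray
  9 gray
    4 gray
      5 gray
        5→7: 7 is gray → back edge
Back edge closes the cycle 7 → 9 → 4 → 5 → 7; its vertices are {4, 5, 7, 9}.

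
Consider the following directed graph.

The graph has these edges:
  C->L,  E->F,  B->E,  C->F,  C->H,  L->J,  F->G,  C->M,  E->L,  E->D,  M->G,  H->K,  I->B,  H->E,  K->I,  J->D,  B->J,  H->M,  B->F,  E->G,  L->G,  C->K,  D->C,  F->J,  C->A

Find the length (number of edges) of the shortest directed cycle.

For each vertex v, BFS finds the shortest path from v back to v.
The shortest such closed walk is C → L → J → D → C, length 4.

4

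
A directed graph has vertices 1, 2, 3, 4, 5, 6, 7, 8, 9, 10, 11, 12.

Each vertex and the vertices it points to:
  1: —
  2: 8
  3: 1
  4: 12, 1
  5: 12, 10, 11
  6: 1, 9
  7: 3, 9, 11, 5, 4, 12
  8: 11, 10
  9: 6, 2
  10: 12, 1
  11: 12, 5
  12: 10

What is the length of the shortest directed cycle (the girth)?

2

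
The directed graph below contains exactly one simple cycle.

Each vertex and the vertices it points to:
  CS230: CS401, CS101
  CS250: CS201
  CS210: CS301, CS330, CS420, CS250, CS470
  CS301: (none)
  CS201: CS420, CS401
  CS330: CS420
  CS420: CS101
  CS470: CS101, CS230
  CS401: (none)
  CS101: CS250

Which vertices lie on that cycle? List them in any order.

DFS with gray/black marking from CS250:
CS250 gray
  CS201 gray
    CS420 gray
      CS101 gray
        CS101→CS250: CS250 is gray → back edge
Back edge closes the cycle CS250 → CS201 → CS420 → CS101 → CS250; its vertices are {CS101, CS201, CS250, CS420}.

CS101, CS201, CS250, CS420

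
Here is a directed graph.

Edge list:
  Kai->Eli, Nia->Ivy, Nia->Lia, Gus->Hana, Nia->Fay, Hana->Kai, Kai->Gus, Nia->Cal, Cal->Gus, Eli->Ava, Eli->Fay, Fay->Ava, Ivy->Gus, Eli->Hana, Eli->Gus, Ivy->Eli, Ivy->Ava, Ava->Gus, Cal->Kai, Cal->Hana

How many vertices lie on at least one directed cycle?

6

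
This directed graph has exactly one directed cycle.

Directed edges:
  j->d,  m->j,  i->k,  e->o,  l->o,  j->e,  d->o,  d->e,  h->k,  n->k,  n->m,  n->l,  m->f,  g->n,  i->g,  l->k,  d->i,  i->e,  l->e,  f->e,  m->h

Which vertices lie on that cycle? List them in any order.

DFS with gray/black marking from m:
m gray
  j gray
    e gray
      o gray
      o black
    e black
    d gray
      d→e: e black — skip
      i gray
        k gray
        k black
        i→e: e black — skip
        g gray
          n gray
            n→k: k black — skip
            n→m: m is gray → back edge
Back edge closes the cycle m → j → d → i → g → n → m; its vertices are {d, g, i, j, m, n}.

d, g, i, j, m, n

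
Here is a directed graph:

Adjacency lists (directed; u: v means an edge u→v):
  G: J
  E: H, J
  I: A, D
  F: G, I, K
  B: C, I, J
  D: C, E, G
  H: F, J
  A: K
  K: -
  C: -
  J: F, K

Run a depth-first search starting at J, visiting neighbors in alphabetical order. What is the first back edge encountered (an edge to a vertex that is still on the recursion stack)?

DFS from J (visiting neighbors in alphabetical order); mark gray on enter, black on exit:
J gray
  F gray
    G gray
      G→J: J is gray → back edge
First back edge: G → J.

G->J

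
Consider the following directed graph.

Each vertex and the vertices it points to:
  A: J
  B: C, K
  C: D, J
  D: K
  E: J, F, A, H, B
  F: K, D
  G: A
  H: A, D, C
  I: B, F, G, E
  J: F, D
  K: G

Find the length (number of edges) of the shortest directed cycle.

For each vertex v, BFS finds the shortest path from v back to v.
The shortest such closed walk is G → A → J → D → K → G, length 5.

5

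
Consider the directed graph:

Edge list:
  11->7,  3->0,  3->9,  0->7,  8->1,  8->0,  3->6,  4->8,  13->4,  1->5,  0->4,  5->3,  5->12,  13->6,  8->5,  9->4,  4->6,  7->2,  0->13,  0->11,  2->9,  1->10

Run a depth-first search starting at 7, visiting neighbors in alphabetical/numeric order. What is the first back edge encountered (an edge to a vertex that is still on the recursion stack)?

DFS from 7 (visiting neighbors in alphabetical/numeric order); mark gray on enter, black on exit:
7 gray
  2 gray
    9 gray
      4 gray
        6 gray
        6 black
        8 gray
          0 gray
            0→4: 4 is gray → back edge
First back edge: 0 → 4.

0->4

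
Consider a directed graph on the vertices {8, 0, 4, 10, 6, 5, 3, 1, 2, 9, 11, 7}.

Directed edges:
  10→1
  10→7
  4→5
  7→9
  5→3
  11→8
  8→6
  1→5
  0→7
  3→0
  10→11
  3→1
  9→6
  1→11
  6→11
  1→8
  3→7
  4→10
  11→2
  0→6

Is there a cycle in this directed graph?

Yes

DFS with white/gray/black marking, starting from 3:
3 gray
  7 gray
    9 gray
      6 gray
        11 gray
          8 gray
            8→6: 6 is gray → back edge
Back edge found, so a cycle exists: 6 → 11 → 8 → 6.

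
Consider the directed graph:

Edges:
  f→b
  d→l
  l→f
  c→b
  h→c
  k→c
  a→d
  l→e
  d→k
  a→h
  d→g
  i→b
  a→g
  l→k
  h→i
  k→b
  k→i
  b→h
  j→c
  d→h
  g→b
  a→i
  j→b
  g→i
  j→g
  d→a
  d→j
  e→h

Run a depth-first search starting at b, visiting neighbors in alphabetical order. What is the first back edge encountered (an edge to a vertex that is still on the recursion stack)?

c->b

DFS from b (visiting neighbors in alphabetical order); mark gray on enter, black on exit:
b gray
  h gray
    c gray
      c→b: b is gray → back edge
First back edge: c → b.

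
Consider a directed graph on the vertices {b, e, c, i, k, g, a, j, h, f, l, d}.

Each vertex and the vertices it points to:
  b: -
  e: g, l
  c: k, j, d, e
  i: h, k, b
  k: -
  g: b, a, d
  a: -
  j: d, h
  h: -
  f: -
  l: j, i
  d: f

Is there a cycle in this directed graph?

No

DFS with white/gray/black marking, starting from g:
g gray
  b gray
  b black
  a gray
  a black
  d gray
    f gray
    f black
  d black
g black
e gray
  e→g: g black — skip
  l gray
    j gray
      j→d: d black — skip
      h gray
      h black
    j black
    i gray
      i→h: h black — skip
      k gray
      k black
      i→b: b black — skip
    i black
  l black
e black
c gray
  c→k: k black — skip
  c→j: j black — skip
  c→d: d black — skip
  c→e: e black — skip
c black
Every edge goes to a white or black vertex — no back edge, so the graph is acyclic.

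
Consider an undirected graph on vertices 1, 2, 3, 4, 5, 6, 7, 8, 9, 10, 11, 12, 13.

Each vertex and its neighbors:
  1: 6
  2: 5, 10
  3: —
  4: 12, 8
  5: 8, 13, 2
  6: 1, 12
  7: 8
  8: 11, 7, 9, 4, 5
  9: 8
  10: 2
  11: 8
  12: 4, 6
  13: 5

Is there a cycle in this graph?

No

DFS, tracking each vertex's parent; an edge to a visited non-parent vertex closes a cycle.
Start from 4:
visit 4 (parent –)
  visit 12 (parent 4)
    12–4: parent, skip
    visit 6 (parent 12)
      visit 1 (parent 6)
        1–6: parent, skip
      6–12: parent, skip
  visit 8 (parent 4)
    visit 11 (parent 8)
      11–8: parent, skip
    visit 7 (parent 8)
      7–8: parent, skip
    visit 9 (parent 8)
      9–8: parent, skip
    8–4: parent, skip
    visit 5 (parent 8)
      5–8: parent, skip
      visit 13 (parent 5)
        13–5: parent, skip
      visit 2 (parent 5)
        2–5: parent, skip
        visit 10 (parent 2)
          10–2: parent, skip
visit 3 (parent –)
No non-parent visited neighbor found — the graph is a forest.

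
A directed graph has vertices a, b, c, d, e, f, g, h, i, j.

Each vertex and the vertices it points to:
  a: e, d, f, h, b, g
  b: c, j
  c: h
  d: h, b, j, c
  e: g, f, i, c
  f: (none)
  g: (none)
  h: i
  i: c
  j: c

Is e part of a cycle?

No

e lies on a cycle iff there is a path from e back to itself.
Exploring from e, it never reaches itself; equivalently, its strongly connected component is a singleton.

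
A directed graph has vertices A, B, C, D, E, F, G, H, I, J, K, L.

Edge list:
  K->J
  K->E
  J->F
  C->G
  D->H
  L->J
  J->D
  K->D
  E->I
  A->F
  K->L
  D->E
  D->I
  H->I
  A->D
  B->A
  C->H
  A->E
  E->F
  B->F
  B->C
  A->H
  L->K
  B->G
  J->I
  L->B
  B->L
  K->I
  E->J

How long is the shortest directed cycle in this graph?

For each vertex v, BFS finds the shortest path from v back to v.
The shortest such closed walk is B → L → B, length 2.

2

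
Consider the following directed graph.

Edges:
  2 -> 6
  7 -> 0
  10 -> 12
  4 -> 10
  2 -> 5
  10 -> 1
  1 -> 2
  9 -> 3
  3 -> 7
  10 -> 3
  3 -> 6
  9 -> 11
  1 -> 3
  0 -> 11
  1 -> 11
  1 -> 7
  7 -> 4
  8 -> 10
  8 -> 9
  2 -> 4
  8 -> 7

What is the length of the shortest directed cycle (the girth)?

4

For each vertex v, BFS finds the shortest path from v back to v.
The shortest such closed walk is 10 → 3 → 7 → 4 → 10, length 4.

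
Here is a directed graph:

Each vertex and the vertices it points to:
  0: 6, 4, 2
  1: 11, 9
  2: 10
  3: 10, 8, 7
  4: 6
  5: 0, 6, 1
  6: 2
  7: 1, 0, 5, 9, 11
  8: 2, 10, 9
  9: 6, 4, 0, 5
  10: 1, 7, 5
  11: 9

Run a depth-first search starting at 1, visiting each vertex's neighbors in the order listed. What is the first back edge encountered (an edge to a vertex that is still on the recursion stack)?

10->1

DFS from 1 (visiting each vertex's neighbors in the order listed); mark gray on enter, black on exit:
1 gray
  11 gray
    9 gray
      6 gray
        2 gray
          10 gray
            10→1: 1 is gray → back edge
First back edge: 10 → 1.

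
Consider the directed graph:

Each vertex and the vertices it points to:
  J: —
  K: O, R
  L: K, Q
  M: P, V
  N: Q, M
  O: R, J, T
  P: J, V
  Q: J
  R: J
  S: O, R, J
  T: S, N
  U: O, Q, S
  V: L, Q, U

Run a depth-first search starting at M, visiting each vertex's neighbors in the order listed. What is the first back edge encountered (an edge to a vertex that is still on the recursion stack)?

DFS from M (visiting each vertex's neighbors in the order listed); mark gray on enter, black on exit:
M gray
  P gray
    J gray
    J black
    V gray
      L gray
        K gray
          O gray
            R gray
              R→J: J black — skip
            R black
            O→J: J black — skip
            T gray
              S gray
                S→O: O is gray → back edge
First back edge: S → O.

S→O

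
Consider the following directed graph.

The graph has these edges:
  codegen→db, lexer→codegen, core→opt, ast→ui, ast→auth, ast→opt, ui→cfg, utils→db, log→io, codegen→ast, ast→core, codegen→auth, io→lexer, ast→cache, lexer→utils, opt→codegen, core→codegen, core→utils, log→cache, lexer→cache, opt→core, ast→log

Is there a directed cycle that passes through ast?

Yes

ast is on a cycle iff ast can reach itself via ≥1 edge.
ast → core → codegen → ast — yes.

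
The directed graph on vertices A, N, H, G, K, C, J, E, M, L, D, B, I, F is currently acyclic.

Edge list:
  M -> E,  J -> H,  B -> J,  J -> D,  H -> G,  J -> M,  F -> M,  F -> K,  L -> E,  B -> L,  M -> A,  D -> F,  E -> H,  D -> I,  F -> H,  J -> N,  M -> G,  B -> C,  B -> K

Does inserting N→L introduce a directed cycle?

No

Adding N→L creates a cycle iff L can already reach N.
Explore from L: no path reaches N. The graph stays acyclic.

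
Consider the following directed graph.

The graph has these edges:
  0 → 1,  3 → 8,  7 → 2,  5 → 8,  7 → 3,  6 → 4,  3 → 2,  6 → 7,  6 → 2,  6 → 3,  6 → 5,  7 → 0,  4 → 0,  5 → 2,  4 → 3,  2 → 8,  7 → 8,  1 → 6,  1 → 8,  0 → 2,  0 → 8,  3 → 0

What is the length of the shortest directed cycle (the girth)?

4

For each vertex v, BFS finds the shortest path from v back to v.
The shortest such closed walk is 1 → 6 → 3 → 0 → 1, length 4.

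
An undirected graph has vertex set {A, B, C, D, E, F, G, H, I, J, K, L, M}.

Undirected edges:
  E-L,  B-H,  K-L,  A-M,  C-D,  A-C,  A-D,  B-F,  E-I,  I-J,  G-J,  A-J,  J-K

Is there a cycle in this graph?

Yes

DFS, tracking each vertex's parent; an edge to a visited non-parent vertex closes a cycle.
Start from I:
visit I (parent –)
  visit E (parent I)
    visit L (parent E)
      L–E: parent, skip
      visit K (parent L)
        visit J (parent K)
          J–K: parent, skip
          J–I: I visited and ≠ parent → cycle
Cycle: I – E – L – K – J – I.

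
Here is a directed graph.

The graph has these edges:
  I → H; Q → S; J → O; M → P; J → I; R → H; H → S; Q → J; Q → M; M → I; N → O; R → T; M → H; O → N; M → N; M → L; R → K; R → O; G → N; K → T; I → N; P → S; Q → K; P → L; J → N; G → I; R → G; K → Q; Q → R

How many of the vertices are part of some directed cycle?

A vertex is on a directed cycle iff it belongs to a strongly connected component of size ≥ 2 (or has a self-loop).
The vertices on cycles are {K, N, O, Q, R} — 5 in total.

5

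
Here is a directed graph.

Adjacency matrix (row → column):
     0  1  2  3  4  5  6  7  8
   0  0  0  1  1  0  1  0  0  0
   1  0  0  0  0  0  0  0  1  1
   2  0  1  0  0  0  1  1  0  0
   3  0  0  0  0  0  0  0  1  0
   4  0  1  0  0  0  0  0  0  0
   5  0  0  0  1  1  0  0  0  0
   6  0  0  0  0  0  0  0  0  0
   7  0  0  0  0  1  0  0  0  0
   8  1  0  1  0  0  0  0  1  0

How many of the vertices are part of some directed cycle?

8

A vertex is on a directed cycle iff it belongs to a strongly connected component of size ≥ 2 (or has a self-loop).
The vertices on cycles are {0, 1, 2, 3, 4, 5, 7, 8} — 8 in total.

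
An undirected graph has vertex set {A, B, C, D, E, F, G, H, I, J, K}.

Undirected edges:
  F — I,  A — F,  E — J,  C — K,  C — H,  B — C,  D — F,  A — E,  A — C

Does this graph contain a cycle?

No

DFS, tracking each vertex's parent; an edge to a visited non-parent vertex closes a cycle.
Start from G:
visit G (parent –)
visit A (parent –)
  visit E (parent A)
    visit J (parent E)
      J–E: parent, skip
    E–A: parent, skip
  visit C (parent A)
    visit K (parent C)
      K–C: parent, skip
    visit H (parent C)
      H–C: parent, skip
    visit B (parent C)
      B–C: parent, skip
    C–A: parent, skip
  visit F (parent A)
    F–A: parent, skip
    visit D (parent F)
      D–F: parent, skip
    visit I (parent F)
      I–F: parent, skip
No non-parent visited neighbor found — the graph is a forest.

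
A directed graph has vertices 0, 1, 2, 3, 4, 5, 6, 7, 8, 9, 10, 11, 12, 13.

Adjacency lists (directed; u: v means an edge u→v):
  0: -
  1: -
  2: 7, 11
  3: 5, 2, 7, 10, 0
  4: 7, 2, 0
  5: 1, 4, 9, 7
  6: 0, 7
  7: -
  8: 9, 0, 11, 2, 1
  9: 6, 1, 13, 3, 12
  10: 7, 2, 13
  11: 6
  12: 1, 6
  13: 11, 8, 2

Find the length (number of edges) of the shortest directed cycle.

For each vertex v, BFS finds the shortest path from v back to v.
The shortest such closed walk is 9 → 3 → 5 → 9, length 3.

3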